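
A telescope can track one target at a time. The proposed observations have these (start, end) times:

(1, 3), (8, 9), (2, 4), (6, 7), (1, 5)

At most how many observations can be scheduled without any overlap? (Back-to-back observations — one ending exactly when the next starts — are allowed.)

3

By end time: (1,3), (2,4), (1,5), (6,7), (8,9).
Pick (1,3); next start ≥ 3 → (6,7); next start ≥ 7 → (8,9).
Selected 3 observations.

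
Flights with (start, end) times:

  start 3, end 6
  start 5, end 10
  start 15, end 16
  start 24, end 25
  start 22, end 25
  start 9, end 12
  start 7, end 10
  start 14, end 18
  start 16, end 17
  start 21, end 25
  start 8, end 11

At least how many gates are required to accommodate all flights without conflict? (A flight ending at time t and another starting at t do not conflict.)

4

The answer is the maximum number of intervals overlapping at any instant.
starts: [3, 5, 7, 8, 9, 14, 15, 16, 21, 22, 24]
ends:   [6, 10, 10, 11, 12, 16, 17, 18, 25, 25, 25]
s3→1 s5→2 e6→1 s7→2 s8→3 s9→4  — peak 4.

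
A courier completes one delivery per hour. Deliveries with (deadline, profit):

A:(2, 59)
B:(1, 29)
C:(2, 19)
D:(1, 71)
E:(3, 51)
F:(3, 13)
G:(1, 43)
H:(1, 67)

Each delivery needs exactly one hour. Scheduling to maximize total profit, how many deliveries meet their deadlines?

By profit: D(d1,71), H(d1,67), A(d2,59), E(d3,51), G(d1,43), B(d1,29), C(d2,19), F(d3,13)
D→slot 1; H skipped; A→slot 2; E→slot 3; G skipped; B skipped; C skipped; F skipped.
3 of 8 scheduled.

3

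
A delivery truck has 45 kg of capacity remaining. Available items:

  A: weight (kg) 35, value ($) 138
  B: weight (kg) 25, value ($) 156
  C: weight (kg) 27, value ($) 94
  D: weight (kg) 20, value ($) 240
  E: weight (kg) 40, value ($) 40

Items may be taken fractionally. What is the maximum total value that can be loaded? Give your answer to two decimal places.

396.00

Ratios (sorted): D 12.00, B 6.24, A 3.94, C 3.48, E 1.00
take D (20 @ 240); take B (25 @ 156). Capacity used 45/45.
Total value = 396.00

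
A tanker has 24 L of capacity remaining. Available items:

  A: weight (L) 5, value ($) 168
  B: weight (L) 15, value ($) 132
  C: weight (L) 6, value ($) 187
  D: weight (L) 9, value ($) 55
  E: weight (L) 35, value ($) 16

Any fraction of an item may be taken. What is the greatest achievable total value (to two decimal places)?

Greedy by value/weight ratio, highest first.
Order: A (168/5=33.60) > C (187/6=31.17) > B (132/15=8.80) > D (55/9=6.11) > E (16/35=0.46)
Fill: take A (5 @ 168) → take C (6 @ 187) → take 13/15 of B → 114.40; 24/24 used.
Total value = 469.40

469.40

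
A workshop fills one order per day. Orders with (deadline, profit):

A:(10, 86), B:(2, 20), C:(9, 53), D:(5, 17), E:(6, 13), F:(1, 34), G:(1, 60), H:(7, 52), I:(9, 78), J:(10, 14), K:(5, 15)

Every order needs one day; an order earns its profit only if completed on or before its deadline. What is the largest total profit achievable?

Take jobs in profit order; each goes to the latest open slot no later than its deadline.
Profit order: A=86 I=78 G=60 C=53 H=52 F=34 B=20 D=17 K=15 J=14 E=13
Assign: A→slot 10, I→slot 9, G→slot 1, C→slot 8, H→slot 7, F skipped, B→slot 2, D→slot 5, K→slot 4, J→slot 6, E→slot 3.
Slots: [1:G] [2:B] [3:E] [4:K] [5:D] [6:J] [7:H] [8:C] [9:I] [10:A]
Profit = 60 + 20 + 13 + 15 + 17 + 14 + 52 + 53 + 78 + 86 = 408

408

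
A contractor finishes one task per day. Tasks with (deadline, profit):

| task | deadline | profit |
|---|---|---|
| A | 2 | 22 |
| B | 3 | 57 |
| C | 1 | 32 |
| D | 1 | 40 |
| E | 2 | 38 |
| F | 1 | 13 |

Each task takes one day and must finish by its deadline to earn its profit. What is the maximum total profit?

By profit: B(d3,57), D(d1,40), E(d2,38), C(d1,32), A(d2,22), F(d1,13)
B→slot 3; D→slot 1; E→slot 2; C skipped; A skipped; F skipped.
Profit = 40 + 38 + 57 = 135

135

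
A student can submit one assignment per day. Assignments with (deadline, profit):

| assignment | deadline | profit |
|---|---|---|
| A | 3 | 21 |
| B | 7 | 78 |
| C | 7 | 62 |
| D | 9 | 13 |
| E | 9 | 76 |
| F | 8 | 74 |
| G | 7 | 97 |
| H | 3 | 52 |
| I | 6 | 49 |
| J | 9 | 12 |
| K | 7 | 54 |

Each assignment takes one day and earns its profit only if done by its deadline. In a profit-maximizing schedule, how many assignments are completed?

9

Profit order: G=97 B=78 E=76 F=74 C=62 K=54 H=52 I=49 A=21 D=13 J=12
Assign: G→slot 7, B→slot 6, E→slot 9, F→slot 8, C→slot 5, K→slot 4, H→slot 3, I→slot 2, A→slot 1, D skipped, J skipped.
Slots: [1:A] [2:I] [3:H] [4:K] [5:C] [6:B] [7:G] [8:F] [9:E]
9 of 11 scheduled.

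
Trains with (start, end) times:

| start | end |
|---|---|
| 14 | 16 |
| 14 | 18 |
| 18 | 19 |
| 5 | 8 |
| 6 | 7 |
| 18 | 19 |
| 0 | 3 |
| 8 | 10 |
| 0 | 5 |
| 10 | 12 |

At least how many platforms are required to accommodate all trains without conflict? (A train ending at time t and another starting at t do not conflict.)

2

starts: [0, 0, 5, 6, 8, 10, 14, 14, 18, 18]
ends:   [3, 5, 7, 8, 10, 12, 16, 18, 19, 19]
s0→1 s0→2  — peak 2.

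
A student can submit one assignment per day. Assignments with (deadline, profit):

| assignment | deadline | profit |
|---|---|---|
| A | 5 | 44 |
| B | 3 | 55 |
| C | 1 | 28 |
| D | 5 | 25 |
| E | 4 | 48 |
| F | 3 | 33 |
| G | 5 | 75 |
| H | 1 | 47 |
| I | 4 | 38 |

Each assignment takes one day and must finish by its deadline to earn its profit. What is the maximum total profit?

Profit order: G=75 B=55 E=48 H=47 A=44 I=38 F=33 C=28 D=25
Assign: G→slot 5, B→slot 3, E→slot 4, H→slot 1, A→slot 2, I skipped, F skipped, C skipped, D skipped.
Slots: [1:H] [2:A] [3:B] [4:E] [5:G]
Profit = 47 + 44 + 55 + 48 + 75 = 269

269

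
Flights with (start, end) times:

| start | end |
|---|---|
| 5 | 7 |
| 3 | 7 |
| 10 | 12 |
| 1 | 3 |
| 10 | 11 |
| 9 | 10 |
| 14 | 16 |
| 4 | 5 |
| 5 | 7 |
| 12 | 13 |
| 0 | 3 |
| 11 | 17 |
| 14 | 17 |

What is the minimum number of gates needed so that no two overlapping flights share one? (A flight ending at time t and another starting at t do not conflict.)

starts: [0, 1, 3, 4, 5, 5, 9, 10, 10, 11, 12, 14, 14]
ends:   [3, 3, 5, 7, 7, 7, 10, 11, 12, 13, 16, 17, 17]
s0→1 s1→2 e3→1 e3→0 s3→1 s4→2 e5→1 s5→2 s5→3  — peak 3.

3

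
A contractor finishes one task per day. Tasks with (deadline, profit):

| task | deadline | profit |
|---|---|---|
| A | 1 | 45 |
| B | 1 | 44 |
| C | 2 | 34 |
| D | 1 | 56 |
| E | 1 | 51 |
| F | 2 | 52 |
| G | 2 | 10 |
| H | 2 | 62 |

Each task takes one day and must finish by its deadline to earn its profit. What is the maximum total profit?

Take jobs in profit order; each goes to the latest open slot no later than its deadline.
By profit: H(d2,62), D(d1,56), F(d2,52), E(d1,51), A(d1,45), B(d1,44), C(d2,34), G(d2,10)
H→slot 2; D→slot 1; F skipped; E skipped; A skipped; B skipped; C skipped; G skipped.
Profit = 56 + 62 = 118

118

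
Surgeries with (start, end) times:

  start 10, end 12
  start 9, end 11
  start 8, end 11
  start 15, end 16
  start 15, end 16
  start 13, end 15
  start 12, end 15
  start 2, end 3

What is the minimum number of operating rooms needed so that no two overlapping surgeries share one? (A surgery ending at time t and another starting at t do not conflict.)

3

Events (time:±→running): 2:+→1 3:-→0 8:+→1 9:+→2 10:+→3 … peak 3.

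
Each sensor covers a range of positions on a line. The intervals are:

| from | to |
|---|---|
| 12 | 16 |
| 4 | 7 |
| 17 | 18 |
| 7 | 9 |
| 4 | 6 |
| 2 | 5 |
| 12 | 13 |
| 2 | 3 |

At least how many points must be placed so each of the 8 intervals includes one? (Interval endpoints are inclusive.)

5

Sorted: [2,3] [2,5] [4,6] [4,7] [7,9] [12,13] [12,16] [17,18]
{[2,3],[2,5]} hit by 3; {[4,6],[4,7]} hit by 6; {[7,9]} hit by 9; {[12,13],[12,16]} hit by 13; {[17,18]} hit by 18.
Points: 3, 6, 9, 13, 18 (5 total).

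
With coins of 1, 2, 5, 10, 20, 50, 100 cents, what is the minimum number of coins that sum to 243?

6

243 = 2×100 + 2×20 + 1×2 + 1×1
Total coins = 2 + 2 + 1 + 1 = 6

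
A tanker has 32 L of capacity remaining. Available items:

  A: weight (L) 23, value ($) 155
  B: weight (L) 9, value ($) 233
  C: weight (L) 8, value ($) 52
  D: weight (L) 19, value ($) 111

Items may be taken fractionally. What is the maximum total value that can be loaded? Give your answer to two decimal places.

388.00

Sort by value per unit weight and fill in that order.
Order: B (233/9=25.89) > A (155/23=6.74) > C (52/8=6.50) > D (111/19=5.84)
Fill: take B (9 @ 233) → take A (23 @ 155); 32/32 used.
Total value = 388.00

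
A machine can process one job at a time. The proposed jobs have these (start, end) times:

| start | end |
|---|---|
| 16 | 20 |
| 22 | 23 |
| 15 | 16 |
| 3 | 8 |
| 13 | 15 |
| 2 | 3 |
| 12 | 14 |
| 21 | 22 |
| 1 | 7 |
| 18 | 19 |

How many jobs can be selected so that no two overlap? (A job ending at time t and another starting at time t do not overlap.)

Order by finish time; keep every interval that doesn't clash with the previous kept one.
By end time: (2,3), (1,7), (3,8), (12,14), (13,15), (15,16), (18,19), (16,20), (21,22), (22,23).
Pick (2,3); next start ≥ 3 → (3,8); next start ≥ 8 → (12,14); next start ≥ 14 → (15,16); next start ≥ 16 → (18,19); next start ≥ 19 → (21,22); next start ≥ 22 → (22,23).
Selected 7 jobs.

7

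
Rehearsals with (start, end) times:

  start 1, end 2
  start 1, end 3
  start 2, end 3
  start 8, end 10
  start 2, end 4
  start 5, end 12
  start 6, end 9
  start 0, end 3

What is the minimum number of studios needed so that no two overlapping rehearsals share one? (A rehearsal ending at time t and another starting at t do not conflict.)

4

starts: [0, 1, 1, 2, 2, 5, 6, 8]
ends:   [2, 3, 3, 3, 4, 9, 10, 12]
s0→1 s1→2 s1→3 e2→2 s2→3 s2→4  — peak 4.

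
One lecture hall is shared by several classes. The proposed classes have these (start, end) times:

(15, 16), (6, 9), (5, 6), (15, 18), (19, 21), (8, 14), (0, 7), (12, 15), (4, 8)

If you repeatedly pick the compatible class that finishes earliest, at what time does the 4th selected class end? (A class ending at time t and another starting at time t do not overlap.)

By end time: (5,6), (0,7), (4,8), (6,9), (8,14), (12,15), (15,16), (15,18), (19,21).
Pick (5,6); next start ≥ 6 → (6,9); next start ≥ 9 → (12,15); next start ≥ 15 → (15,16); next start ≥ 16 → (19,21).
Selected: (5,6) (6,9) (12,15) (15,16) (19,21)

16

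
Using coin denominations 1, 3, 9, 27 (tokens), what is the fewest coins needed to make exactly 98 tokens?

Use the largest denomination that fits, subtract, and repeat.
98 = 3×27 + 1×9 + 2×3 + 2×1
Total coins = 3 + 1 + 2 + 2 = 8

8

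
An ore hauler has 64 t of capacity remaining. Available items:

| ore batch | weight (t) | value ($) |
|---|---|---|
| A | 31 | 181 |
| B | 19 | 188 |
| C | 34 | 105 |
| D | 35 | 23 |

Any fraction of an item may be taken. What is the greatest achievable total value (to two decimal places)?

Greedy by value/weight ratio, highest first.
Ratios (sorted): B 9.89, A 5.84, C 3.09, D 0.66
take B (19 @ 188); take A (31 @ 181); take 14/34 of C → 43.24. Capacity used 64/64.
Total value = 412.24

412.24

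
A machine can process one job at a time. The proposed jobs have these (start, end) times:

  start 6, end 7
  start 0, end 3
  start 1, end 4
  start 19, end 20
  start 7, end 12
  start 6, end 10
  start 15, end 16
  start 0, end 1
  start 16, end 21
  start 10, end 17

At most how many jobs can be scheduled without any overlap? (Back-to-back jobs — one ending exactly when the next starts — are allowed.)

6

By end time: (0,1), (0,3), (1,4), (6,7), (6,10), (7,12), (15,16), (10,17), (19,20), (16,21).
Pick (0,1); next start ≥ 1 → (1,4); next start ≥ 4 → (6,7); next start ≥ 7 → (7,12); next start ≥ 12 → (15,16); next start ≥ 16 → (19,20).
Selected 6 jobs.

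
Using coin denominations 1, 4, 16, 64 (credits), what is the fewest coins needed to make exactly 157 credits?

7

157 − 2×64→29 − 1×16→13 − 3×4→1 − 1×1→0
Total coins = 2 + 1 + 3 + 1 = 7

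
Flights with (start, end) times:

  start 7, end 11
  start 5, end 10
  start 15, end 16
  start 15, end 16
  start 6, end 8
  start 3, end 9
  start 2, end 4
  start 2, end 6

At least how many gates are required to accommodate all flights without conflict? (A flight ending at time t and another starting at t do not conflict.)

starts: [2, 2, 3, 5, 6, 7, 15, 15]
ends:   [4, 6, 8, 9, 10, 11, 16, 16]
s2→1 s2→2 s3→3 e4→2 s5→3 e6→2 s6→3 s7→4  — peak 4.

4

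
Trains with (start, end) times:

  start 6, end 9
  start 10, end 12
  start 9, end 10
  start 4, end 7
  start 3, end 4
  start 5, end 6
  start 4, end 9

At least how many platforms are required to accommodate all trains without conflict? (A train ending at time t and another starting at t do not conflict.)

The answer is the maximum number of intervals overlapping at any instant.
starts: [3, 4, 4, 5, 6, 9, 10]
ends:   [4, 6, 7, 9, 9, 10, 12]
s3→1 e4→0 s4→1 s4→2 s5→3  — peak 3.

3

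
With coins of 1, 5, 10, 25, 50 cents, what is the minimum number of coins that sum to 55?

2

55 = 1×50 + 1×5
Total coins = 1 + 1 = 2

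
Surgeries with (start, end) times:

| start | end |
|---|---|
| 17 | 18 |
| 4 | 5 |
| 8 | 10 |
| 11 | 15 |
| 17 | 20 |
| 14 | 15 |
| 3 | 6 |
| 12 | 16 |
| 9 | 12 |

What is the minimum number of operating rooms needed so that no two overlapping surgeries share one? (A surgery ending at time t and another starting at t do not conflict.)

Count concurrent intervals with a sweep; the peak is the room count.
starts: [3, 4, 8, 9, 11, 12, 14, 17, 17]
ends:   [5, 6, 10, 12, 15, 15, 16, 18, 20]
s3→1 s4→2 e5→1 e6→0 s8→1 s9→2 e10→1 s11→2 e12→1 s12→2 s14→3  — peak 3.

3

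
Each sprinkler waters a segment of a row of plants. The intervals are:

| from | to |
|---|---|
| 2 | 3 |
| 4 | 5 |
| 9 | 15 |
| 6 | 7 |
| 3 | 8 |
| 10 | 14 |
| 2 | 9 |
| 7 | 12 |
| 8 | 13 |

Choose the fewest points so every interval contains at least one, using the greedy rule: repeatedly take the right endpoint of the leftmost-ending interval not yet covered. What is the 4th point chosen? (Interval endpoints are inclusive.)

13

Process intervals by earliest right end; each time one isn't hit yet, stab at its right endpoint.
Sorted: [2,3] [4,5] [6,7] [3,8] [2,9] [7,12] [8,13] [10,14] [9,15]
{[2,3]} hit by 3; {[4,5]} hit by 5; {[6,7],[3,8],[2,9],[7,12]} hit by 7; {[8,13],[10,14],[9,15]} hit by 13.
Points: 3, 5, 7, 13 (4 total).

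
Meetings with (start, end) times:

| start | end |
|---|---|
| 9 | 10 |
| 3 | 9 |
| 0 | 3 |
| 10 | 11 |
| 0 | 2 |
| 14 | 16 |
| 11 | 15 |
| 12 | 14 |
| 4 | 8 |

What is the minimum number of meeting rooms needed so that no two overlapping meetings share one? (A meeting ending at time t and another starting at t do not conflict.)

The answer is the maximum number of intervals overlapping at any instant.
starts: [0, 0, 3, 4, 9, 10, 11, 12, 14]
ends:   [2, 3, 8, 9, 10, 11, 14, 15, 16]
s0→1 s0→2  — peak 2.

2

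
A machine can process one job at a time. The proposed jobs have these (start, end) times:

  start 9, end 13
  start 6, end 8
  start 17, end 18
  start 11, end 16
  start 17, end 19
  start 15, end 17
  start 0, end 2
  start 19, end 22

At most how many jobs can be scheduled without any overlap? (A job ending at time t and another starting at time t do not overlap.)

Sort by end time and greedily take each interval whose start is ≥ the last chosen end.
Sorted by end: (0,2)  (6,8)  (9,13)  (11,16)  (15,17)  (17,18)  (17,19)  (19,22)
take (0,2); take (6,8); take (9,13); take (15,17); take (17,18); take (19,22).
Selected 6 jobs.

6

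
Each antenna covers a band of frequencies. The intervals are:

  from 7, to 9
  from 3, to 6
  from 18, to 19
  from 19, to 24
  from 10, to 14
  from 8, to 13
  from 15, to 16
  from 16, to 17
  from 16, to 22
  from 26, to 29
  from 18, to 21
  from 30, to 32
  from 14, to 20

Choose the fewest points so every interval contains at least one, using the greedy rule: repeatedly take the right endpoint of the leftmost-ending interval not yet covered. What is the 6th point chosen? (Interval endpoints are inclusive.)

29

Sort by right endpoint; whenever an interval is uncovered, place a point at its right end.
By right end: [3,6]  [7,9]  [8,13]  [10,14]  [15,16]  [16,17]  [18,19]  [14,20]  [18,21]  [16,22]  [19,24]  [26,29]  [30,32]
[3,6] uncovered → point at 6; [7,9] uncovered → point at 9; [10,14] uncovered → point at 14; [15,16] uncovered → point at 16; [18,19] uncovered → point at 19; [26,29] uncovered → point at 29; [30,32] uncovered → point at 32.
Points: 6, 9, 14, 16, 19, 29, 32 (7 total).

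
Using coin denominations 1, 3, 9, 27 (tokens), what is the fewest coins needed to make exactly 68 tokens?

6

Use the largest denomination that fits, subtract, and repeat.
68 = 2×27 + 1×9 + 1×3 + 2×1
Total coins = 2 + 1 + 1 + 2 = 6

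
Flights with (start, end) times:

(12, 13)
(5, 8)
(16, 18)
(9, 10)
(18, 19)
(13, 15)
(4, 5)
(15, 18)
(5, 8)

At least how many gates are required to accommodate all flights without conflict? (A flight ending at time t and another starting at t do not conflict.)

2

Count concurrent intervals with a sweep; the peak is the room count.
starts: [4, 5, 5, 9, 12, 13, 15, 16, 18]
ends:   [5, 8, 8, 10, 13, 15, 18, 18, 19]
s4→1 e5→0 s5→1 s5→2  — peak 2.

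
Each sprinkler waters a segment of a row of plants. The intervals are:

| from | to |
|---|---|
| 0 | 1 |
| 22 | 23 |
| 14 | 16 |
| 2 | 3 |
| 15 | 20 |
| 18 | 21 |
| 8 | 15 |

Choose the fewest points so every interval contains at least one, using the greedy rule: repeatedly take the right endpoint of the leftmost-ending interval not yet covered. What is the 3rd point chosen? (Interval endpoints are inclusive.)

Sorted: [0,1] [2,3] [8,15] [14,16] [15,20] [18,21] [22,23]
{[0,1]} hit by 1; {[2,3]} hit by 3; {[8,15],[14,16],[15,20]} hit by 15; {[18,21]} hit by 21; {[22,23]} hit by 23.
Points: 1, 3, 15, 21, 23 (5 total).

15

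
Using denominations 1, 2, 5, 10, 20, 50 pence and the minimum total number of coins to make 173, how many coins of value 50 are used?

3

173 = 3×50 + 1×20 + 1×2 + 1×1
Count of 50: 3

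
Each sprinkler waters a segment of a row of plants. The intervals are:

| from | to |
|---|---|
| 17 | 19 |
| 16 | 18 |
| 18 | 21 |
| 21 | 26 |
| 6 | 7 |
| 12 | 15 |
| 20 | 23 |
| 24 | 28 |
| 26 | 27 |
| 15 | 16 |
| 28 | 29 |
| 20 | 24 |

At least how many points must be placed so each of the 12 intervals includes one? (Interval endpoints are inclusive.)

6

Sort by right endpoint; whenever an interval is uncovered, place a point at its right end.
Sorted: [6,7] [12,15] [15,16] [16,18] [17,19] [18,21] [20,23] [20,24] [21,26] [26,27] [24,28] [28,29]
{[6,7]} hit by 7; {[12,15],[15,16]} hit by 15; {[16,18],[17,19],[18,21]} hit by 18; {[20,23],[20,24],[21,26]} hit by 23; {[26,27],[24,28]} hit by 27; {[28,29]} hit by 29.
Points: 7, 15, 18, 23, 27, 29 (6 total).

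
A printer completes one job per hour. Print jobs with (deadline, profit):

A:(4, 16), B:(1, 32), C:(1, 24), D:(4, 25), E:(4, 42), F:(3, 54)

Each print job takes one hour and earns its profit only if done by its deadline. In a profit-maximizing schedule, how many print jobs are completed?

Sort by profit descending; place each in the latest free slot ≤ its deadline.
Profit order: F=54 E=42 B=32 D=25 C=24 A=16
Assign: F→slot 3, E→slot 4, B→slot 1, D→slot 2, C skipped, A skipped.
Slots: [1:B] [2:D] [3:F] [4:E]
4 of 6 scheduled.

4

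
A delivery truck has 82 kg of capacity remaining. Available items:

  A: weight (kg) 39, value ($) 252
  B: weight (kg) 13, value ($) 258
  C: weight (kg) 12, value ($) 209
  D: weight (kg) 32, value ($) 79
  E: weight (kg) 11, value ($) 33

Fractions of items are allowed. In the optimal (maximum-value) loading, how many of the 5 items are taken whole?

4

Ratios (sorted): B 19.85, C 17.42, A 6.46, E 3.00, D 2.47
take B (13 @ 258); take C (12 @ 209); take A (39 @ 252); take E (11 @ 33); take 7/32 of D → 17.28. Capacity used 82/82.
4 item(s) taken whole; one partial (take 7/32 of D).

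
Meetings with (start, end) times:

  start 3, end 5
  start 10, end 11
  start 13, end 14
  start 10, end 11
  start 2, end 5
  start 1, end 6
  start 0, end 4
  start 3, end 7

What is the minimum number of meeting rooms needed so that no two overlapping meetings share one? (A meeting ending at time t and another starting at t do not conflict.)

5

starts: [0, 1, 2, 3, 3, 10, 10, 13]
ends:   [4, 5, 5, 6, 7, 11, 11, 14]
s0→1 s1→2 s2→3 s3→4 s3→5  — peak 5.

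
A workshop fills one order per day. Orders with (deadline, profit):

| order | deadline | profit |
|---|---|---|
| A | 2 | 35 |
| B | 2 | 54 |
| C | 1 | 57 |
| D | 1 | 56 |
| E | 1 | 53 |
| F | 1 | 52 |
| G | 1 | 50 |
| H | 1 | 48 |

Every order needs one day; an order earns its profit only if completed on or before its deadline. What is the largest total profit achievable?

Sort by profit descending; place each in the latest free slot ≤ its deadline.
By profit: C(d1,57), D(d1,56), B(d2,54), E(d1,53), F(d1,52), G(d1,50), H(d1,48), A(d2,35)
C→slot 1; D skipped; B→slot 2; E skipped; F skipped; G skipped; H skipped; A skipped.
Profit = 57 + 54 = 111

111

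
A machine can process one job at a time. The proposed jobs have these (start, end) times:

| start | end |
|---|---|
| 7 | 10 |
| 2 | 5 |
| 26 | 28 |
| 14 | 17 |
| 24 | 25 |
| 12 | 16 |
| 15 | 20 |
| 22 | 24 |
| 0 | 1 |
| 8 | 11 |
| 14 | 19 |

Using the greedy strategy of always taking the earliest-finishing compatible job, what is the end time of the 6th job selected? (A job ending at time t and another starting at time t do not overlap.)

25

Order by finish time; keep every interval that doesn't clash with the previous kept one.
Sorted by end: (0,1)  (2,5)  (7,10)  (8,11)  (12,16)  (14,17)  (14,19)  (15,20)  (22,24)  (24,25)  (26,28)
take (0,1); take (2,5); take (7,10); skip (8,11); take (12,16); skip (14,17); skip (14,19); take (22,24); take (24,25); take (26,28).
Selected: (0,1) (2,5) (7,10) (12,16) (22,24) (24,25) (26,28)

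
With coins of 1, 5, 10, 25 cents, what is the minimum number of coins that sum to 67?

67 = 2×25 + 1×10 + 1×5 + 2×1
Total coins = 2 + 1 + 1 + 2 = 6

6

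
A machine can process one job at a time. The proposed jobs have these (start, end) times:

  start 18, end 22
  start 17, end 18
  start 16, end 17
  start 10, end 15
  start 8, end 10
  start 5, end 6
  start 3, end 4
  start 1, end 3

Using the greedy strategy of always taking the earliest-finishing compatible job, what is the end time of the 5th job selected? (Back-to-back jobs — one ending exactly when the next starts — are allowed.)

15

By end time: (1,3), (3,4), (5,6), (8,10), (10,15), (16,17), (17,18), (18,22).
Pick (1,3); next start ≥ 3 → (3,4); next start ≥ 4 → (5,6); next start ≥ 6 → (8,10); next start ≥ 10 → (10,15); next start ≥ 15 → (16,17); next start ≥ 17 → (17,18); next start ≥ 18 → (18,22).
Selected: (1,3) (3,4) (5,6) (8,10) (10,15) (16,17) (17,18) (18,22)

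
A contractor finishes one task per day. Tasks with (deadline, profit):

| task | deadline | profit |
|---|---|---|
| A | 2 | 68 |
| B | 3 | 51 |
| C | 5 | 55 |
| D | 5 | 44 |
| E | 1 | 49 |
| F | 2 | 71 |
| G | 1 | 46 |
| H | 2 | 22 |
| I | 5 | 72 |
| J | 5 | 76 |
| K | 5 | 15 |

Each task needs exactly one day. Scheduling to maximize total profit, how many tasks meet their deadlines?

Take jobs in profit order; each goes to the latest open slot no later than its deadline.
By profit: J(d5,76), I(d5,72), F(d2,71), A(d2,68), C(d5,55), B(d3,51), E(d1,49), G(d1,46), D(d5,44), H(d2,22), K(d5,15)
J→slot 5; I→slot 4; F→slot 2; A→slot 1; C→slot 3; B skipped; E skipped; G skipped; D skipped; H skipped; K skipped.
5 of 11 scheduled.

5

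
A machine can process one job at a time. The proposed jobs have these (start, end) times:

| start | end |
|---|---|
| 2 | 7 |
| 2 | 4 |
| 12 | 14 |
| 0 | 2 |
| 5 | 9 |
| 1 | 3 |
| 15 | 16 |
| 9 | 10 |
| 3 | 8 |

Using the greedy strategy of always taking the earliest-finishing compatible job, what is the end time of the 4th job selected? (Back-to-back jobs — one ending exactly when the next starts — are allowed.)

10

Sort by end time and greedily take each interval whose start is ≥ the last chosen end.
By end time: (0,2), (1,3), (2,4), (2,7), (3,8), (5,9), (9,10), (12,14), (15,16).
Pick (0,2); next start ≥ 2 → (2,4); next start ≥ 4 → (5,9); next start ≥ 9 → (9,10); next start ≥ 10 → (12,14); next start ≥ 14 → (15,16).
Selected: (0,2) (2,4) (5,9) (9,10) (12,14) (15,16)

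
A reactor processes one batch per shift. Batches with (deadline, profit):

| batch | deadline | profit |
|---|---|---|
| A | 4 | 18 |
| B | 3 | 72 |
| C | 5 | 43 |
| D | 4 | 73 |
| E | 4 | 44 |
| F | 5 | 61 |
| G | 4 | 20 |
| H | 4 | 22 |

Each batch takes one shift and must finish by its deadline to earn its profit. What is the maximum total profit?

293

By profit: D(d4,73), B(d3,72), F(d5,61), E(d4,44), C(d5,43), H(d4,22), G(d4,20), A(d4,18)
D→slot 4; B→slot 3; F→slot 5; E→slot 2; C→slot 1; H skipped; G skipped; A skipped.
Profit = 43 + 44 + 72 + 73 + 61 = 293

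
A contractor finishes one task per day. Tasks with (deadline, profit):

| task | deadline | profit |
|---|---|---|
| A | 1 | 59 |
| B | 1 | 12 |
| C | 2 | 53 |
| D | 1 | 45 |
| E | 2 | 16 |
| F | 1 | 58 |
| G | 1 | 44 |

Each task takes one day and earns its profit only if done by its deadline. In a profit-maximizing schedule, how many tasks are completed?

Sort by profit descending; place each in the latest free slot ≤ its deadline.
Profit order: A=59 F=58 C=53 D=45 G=44 E=16 B=12
Assign: A→slot 1, F skipped, C→slot 2, D skipped, G skipped, E skipped, B skipped.
Slots: [1:A] [2:C]
2 of 7 scheduled.

2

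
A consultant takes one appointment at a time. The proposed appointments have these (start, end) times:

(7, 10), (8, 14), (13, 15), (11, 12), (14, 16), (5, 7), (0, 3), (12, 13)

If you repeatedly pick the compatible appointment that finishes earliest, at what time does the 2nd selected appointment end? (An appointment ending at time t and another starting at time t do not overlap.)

7

Sorted by end: (0,3)  (5,7)  (7,10)  (11,12)  (12,13)  (8,14)  (13,15)  (14,16)
take (0,3); take (5,7); take (7,10); take (11,12); take (12,13); take (13,15).
Selected: (0,3) (5,7) (7,10) (11,12) (12,13) (13,15)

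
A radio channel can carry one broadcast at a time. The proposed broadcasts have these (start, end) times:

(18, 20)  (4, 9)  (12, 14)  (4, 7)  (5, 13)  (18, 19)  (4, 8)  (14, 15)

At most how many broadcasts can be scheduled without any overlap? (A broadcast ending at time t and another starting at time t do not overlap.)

4

By end time: (4,7), (4,8), (4,9), (5,13), (12,14), (14,15), (18,19), (18,20).
Pick (4,7); next start ≥ 7 → (12,14); next start ≥ 14 → (14,15); next start ≥ 15 → (18,19).
Selected 4 broadcasts.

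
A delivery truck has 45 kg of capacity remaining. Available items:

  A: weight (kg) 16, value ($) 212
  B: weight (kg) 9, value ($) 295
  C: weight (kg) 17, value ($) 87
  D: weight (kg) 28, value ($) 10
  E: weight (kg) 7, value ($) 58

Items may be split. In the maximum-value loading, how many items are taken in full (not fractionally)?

Sort by value per unit weight and fill in that order.
Ratios (sorted): B 32.78, A 13.25, E 8.29, C 5.12, D 0.36
take B (9 @ 295); take A (16 @ 212); take E (7 @ 58); take 13/17 of C → 66.53. Capacity used 45/45.
3 item(s) taken whole; one partial (take 13/17 of C).

3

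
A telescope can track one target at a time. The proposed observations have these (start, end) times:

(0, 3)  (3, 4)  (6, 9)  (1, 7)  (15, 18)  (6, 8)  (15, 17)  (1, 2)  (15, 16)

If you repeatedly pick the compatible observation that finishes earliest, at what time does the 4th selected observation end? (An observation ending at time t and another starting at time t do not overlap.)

Greedy by earliest finish: after sorting by end time, pick each interval compatible with the last pick.
Sorted by end: (1,2)  (0,3)  (3,4)  (1,7)  (6,8)  (6,9)  (15,16)  (15,17)  (15,18)
take (1,2); skip (0,3); take (3,4); skip (1,7); take (6,8); take (15,16).
Selected: (1,2) (3,4) (6,8) (15,16)

16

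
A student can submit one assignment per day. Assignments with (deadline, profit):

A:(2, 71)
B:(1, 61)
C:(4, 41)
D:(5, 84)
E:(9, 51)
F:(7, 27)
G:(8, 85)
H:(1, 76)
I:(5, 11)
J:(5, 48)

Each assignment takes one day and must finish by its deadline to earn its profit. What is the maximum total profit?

Profit order: G=85 D=84 H=76 A=71 B=61 E=51 J=48 C=41 F=27 I=11
Assign: G→slot 8, D→slot 5, H→slot 1, A→slot 2, B skipped, E→slot 9, J→slot 4, C→slot 3, F→slot 7, I skipped.
Slots: [1:H] [2:A] [3:C] [4:J] [5:D] [7:F] [8:G] [9:E]
Profit = 76 + 71 + 41 + 48 + 84 + 27 + 85 + 51 = 483

483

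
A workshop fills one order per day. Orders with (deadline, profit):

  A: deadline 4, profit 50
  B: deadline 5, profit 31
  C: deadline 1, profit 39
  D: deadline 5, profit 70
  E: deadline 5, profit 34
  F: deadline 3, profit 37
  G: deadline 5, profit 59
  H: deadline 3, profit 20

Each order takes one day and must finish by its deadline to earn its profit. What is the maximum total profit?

Sort by profit descending; place each in the latest free slot ≤ its deadline.
By profit: D(d5,70), G(d5,59), A(d4,50), C(d1,39), F(d3,37), E(d5,34), B(d5,31), H(d3,20)
D→slot 5; G→slot 4; A→slot 3; C→slot 1; F→slot 2; E skipped; B skipped; H skipped.
Profit = 39 + 37 + 50 + 59 + 70 = 255

255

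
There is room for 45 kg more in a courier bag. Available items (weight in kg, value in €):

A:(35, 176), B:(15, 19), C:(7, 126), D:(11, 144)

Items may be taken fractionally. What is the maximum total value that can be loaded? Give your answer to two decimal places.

Sort by value per unit weight and fill in that order.
Order: C (126/7=18.00) > D (144/11=13.09) > A (176/35=5.03) > B (19/15=1.27)
Fill: take C (7 @ 126) → take D (11 @ 144) → take 27/35 of A → 135.77; 45/45 used.
Total value = 405.77

405.77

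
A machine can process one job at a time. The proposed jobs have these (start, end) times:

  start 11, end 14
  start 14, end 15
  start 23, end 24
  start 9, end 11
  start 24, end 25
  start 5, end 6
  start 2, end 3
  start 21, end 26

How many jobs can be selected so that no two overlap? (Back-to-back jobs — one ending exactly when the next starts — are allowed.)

7

By end time: (2,3), (5,6), (9,11), (11,14), (14,15), (23,24), (24,25), (21,26).
Pick (2,3); next start ≥ 3 → (5,6); next start ≥ 6 → (9,11); next start ≥ 11 → (11,14); next start ≥ 14 → (14,15); next start ≥ 15 → (23,24); next start ≥ 24 → (24,25).
Selected 7 jobs.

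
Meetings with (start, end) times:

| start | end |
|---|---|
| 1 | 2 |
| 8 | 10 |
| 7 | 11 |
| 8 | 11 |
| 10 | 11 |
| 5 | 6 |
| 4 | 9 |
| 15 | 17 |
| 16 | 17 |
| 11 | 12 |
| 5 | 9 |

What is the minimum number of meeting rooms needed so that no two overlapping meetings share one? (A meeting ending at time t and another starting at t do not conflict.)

5

Count concurrent intervals with a sweep; the peak is the room count.
starts: [1, 4, 5, 5, 7, 8, 8, 10, 11, 15, 16]
ends:   [2, 6, 9, 9, 10, 11, 11, 11, 12, 17, 17]
s1→1 e2→0 s4→1 s5→2 s5→3 e6→2 s7→3 s8→4 s8→5  — peak 5.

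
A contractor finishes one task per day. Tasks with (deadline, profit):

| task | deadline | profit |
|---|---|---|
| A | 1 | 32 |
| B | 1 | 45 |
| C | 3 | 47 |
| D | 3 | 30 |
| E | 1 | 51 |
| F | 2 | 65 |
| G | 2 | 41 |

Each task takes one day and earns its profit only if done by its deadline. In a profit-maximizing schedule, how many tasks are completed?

Take jobs in profit order; each goes to the latest open slot no later than its deadline.
Profit order: F=65 E=51 C=47 B=45 G=41 A=32 D=30
Assign: F→slot 2, E→slot 1, C→slot 3, B skipped, G skipped, A skipped, D skipped.
Slots: [1:E] [2:F] [3:C]
3 of 7 scheduled.

3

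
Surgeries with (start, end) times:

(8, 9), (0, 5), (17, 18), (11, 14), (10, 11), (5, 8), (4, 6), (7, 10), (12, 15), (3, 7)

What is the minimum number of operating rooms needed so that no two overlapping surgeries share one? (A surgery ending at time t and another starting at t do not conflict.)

3

The answer is the maximum number of intervals overlapping at any instant.
starts: [0, 3, 4, 5, 7, 8, 10, 11, 12, 17]
ends:   [5, 6, 7, 8, 9, 10, 11, 14, 15, 18]
s0→1 s3→2 s4→3  — peak 3.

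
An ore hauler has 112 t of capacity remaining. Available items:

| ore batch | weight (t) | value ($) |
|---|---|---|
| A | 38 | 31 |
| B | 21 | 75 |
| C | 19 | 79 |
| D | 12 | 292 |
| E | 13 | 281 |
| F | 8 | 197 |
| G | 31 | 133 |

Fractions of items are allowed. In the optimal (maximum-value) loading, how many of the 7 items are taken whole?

Greedy by value/weight ratio, highest first.
Ratios (sorted): F 24.62, D 24.33, E 21.62, G 4.29, C 4.16, B 3.57, A 0.82
take F (8 @ 197); take D (12 @ 292); take E (13 @ 281); take G (31 @ 133); take C (19 @ 79); take B (21 @ 75); take 8/38 of A → 6.53. Capacity used 112/112.
6 item(s) taken whole; one partial (take 8/38 of A).

6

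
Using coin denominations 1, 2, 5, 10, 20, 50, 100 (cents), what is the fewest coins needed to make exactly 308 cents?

Greedy: take as many of the largest coin as possible, then repeat with the remainder.
308 − 3×100→8 − 1×5→3 − 1×2→1 − 1×1→0
Total coins = 3 + 1 + 1 + 1 = 6

6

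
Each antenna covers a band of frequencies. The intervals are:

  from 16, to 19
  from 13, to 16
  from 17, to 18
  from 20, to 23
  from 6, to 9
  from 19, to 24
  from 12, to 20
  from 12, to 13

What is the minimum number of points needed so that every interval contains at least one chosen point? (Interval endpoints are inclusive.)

4

Sort by right endpoint; whenever an interval is uncovered, place a point at its right end.
Sorted: [6,9] [12,13] [13,16] [17,18] [16,19] [12,20] [20,23] [19,24]
{[6,9]} hit by 9; {[12,13],[13,16]} hit by 13; {[17,18],[16,19],[12,20]} hit by 18; {[20,23],[19,24]} hit by 23.
Points: 9, 13, 18, 23 (4 total).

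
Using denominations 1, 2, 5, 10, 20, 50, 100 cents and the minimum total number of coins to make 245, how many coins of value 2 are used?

0

245 = 2×100 + 2×20 + 1×5
Count of 2: 0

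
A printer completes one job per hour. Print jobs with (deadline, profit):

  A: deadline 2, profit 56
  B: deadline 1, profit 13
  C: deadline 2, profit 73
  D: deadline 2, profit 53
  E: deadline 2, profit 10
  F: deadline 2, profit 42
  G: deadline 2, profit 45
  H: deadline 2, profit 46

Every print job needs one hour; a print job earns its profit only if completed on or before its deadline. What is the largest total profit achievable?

129

By profit: C(d2,73), A(d2,56), D(d2,53), H(d2,46), G(d2,45), F(d2,42), B(d1,13), E(d2,10)
C→slot 2; A→slot 1; D skipped; H skipped; G skipped; F skipped; B skipped; E skipped.
Profit = 56 + 73 = 129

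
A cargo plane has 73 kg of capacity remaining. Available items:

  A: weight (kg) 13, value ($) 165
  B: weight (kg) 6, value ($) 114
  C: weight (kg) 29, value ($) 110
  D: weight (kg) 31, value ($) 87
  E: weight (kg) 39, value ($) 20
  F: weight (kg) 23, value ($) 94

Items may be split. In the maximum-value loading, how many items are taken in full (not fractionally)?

4

Order: B (114/6=19.00) > A (165/13=12.69) > F (94/23=4.09) > C (110/29=3.79) > D (87/31=2.81) > E (20/39=0.51)
Fill: take B (6 @ 114) → take A (13 @ 165) → take F (23 @ 94) → take C (29 @ 110) → take 2/31 of D → 5.61; 73/73 used.
4 item(s) taken whole; one partial (take 2/31 of D).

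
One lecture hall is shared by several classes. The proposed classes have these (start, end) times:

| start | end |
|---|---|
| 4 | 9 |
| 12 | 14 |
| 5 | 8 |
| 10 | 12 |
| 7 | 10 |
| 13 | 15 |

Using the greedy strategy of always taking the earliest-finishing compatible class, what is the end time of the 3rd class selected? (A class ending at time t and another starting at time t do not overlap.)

Greedy by earliest finish: after sorting by end time, pick each interval compatible with the last pick.
By end time: (5,8), (4,9), (7,10), (10,12), (12,14), (13,15).
Pick (5,8); next start ≥ 8 → (10,12); next start ≥ 12 → (12,14).
Selected: (5,8) (10,12) (12,14)

14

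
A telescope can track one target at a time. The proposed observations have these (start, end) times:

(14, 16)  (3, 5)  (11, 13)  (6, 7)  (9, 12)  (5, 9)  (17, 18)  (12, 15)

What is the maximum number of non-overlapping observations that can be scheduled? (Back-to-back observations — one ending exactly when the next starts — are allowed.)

Greedy by earliest finish: after sorting by end time, pick each interval compatible with the last pick.
Sorted by end: (3,5)  (6,7)  (5,9)  (9,12)  (11,13)  (12,15)  (14,16)  (17,18)
take (3,5); take (6,7); take (9,12); skip (11,13); take (12,15); skip (14,16); take (17,18).
Selected 5 observations.

5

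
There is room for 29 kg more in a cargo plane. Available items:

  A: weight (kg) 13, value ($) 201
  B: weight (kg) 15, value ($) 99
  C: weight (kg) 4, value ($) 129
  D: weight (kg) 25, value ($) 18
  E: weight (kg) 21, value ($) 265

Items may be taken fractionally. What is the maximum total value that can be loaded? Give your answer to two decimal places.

481.43

Ratios (sorted): C 32.25, A 15.46, E 12.62, B 6.60, D 0.72
take C (4 @ 129); take A (13 @ 201); take 12/21 of E → 151.43. Capacity used 29/29.
Total value = 481.43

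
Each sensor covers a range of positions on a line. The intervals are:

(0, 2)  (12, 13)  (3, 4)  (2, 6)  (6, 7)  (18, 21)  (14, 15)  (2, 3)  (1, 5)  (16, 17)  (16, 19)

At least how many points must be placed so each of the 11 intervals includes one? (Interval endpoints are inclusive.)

Process intervals by earliest right end; each time one isn't hit yet, stab at its right endpoint.
Sorted: [0,2] [2,3] [3,4] [1,5] [2,6] [6,7] [12,13] [14,15] [16,17] [16,19] [18,21]
{[0,2],[2,3]} hit by 2; {[3,4],[1,5],[2,6]} hit by 4; {[6,7]} hit by 7; {[12,13]} hit by 13; {[14,15]} hit by 15; {[16,17],[16,19]} hit by 17; {[18,21]} hit by 21.
Points: 2, 4, 7, 13, 15, 17, 21 (7 total).

7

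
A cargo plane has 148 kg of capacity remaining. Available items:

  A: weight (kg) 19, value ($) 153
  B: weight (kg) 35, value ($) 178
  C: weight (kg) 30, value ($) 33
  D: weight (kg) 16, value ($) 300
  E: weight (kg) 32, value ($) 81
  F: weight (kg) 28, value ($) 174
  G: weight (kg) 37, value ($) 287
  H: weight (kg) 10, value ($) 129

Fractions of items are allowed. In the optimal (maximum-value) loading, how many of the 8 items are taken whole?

6

Sort by value per unit weight and fill in that order.
Order: D (300/16=18.75) > H (129/10=12.90) > A (153/19=8.05) > G (287/37=7.76) > F (174/28=6.21) > B (178/35=5.09) > E (81/32=2.53) > C (33/30=1.10)
Fill: take D (16 @ 300) → take H (10 @ 129) → take A (19 @ 153) → take G (37 @ 287) → take F (28 @ 174) → take B (35 @ 178) → take 3/32 of E → 7.59; 148/148 used.
6 item(s) taken whole; one partial (take 3/32 of E).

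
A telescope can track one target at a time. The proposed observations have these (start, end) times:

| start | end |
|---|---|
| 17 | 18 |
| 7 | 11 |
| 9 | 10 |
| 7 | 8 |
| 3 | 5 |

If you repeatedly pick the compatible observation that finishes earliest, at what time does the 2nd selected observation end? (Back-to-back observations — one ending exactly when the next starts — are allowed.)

Greedy by earliest finish: after sorting by end time, pick each interval compatible with the last pick.
Sorted by end: (3,5)  (7,8)  (9,10)  (7,11)  (17,18)
take (3,5); take (7,8); take (9,10); take (17,18).
Selected: (3,5) (7,8) (9,10) (17,18)

8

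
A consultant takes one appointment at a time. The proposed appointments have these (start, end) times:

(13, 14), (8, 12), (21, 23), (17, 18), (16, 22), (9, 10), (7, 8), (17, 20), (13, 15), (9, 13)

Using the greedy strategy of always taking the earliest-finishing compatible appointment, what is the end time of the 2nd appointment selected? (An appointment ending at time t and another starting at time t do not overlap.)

Sorted by end: (7,8)  (9,10)  (8,12)  (9,13)  (13,14)  (13,15)  (17,18)  (17,20)  (16,22)  (21,23)
take (7,8); take (9,10); take (13,14); skip (13,15); take (17,18); take (21,23).
Selected: (7,8) (9,10) (13,14) (17,18) (21,23)

10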